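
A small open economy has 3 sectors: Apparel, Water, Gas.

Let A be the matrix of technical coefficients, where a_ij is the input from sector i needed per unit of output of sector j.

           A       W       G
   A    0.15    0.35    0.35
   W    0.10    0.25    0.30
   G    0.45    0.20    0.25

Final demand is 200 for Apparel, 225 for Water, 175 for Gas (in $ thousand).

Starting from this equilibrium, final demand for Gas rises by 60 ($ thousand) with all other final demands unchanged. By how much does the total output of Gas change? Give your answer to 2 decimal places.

I − A =
  [   0.85    -0.35    -0.35]
  [  -0.10     0.75    -0.30]
  [  -0.45    -0.20     0.75]
Cofactors of I−A, C_ij = (−1)^(i+j)·(minor ij) (rows/columns in the sector order above):
  C_11 = (0.75)(0.75) − (-0.30)(-0.20) = 0.5025
  C_12 = −[(-0.10)(0.75) − (-0.30)(-0.45)] = 0.2100
  C_13 = (-0.10)(-0.20) − (0.75)(-0.45) = 0.3575
  C_21 = −[(-0.35)(0.75) − (-0.35)(-0.20)] = 0.3325
  C_22 = (0.85)(0.75) − (-0.35)(-0.45) = 0.4800
  C_23 = −[(0.85)(-0.20) − (-0.35)(-0.45)] = 0.3275
  C_31 = (-0.35)(-0.30) − (-0.35)(0.75) = 0.3675
  C_32 = −[(0.85)(-0.30) − (-0.35)(-0.10)] = 0.2900
  C_33 = (0.85)(0.75) − (-0.35)(-0.10) = 0.6025
det(I−A) = Σ_j (I−A)_1j·C_1j = (0.85)(0.5025) + (-0.35)(0.2100) + (-0.35)(0.3575) = 0.2285
adj(I−A) = Cᵀ =
  [ 0.5025   0.3325   0.3675]
  [ 0.2100   0.4800   0.2900]
  [ 0.3575   0.3275   0.6025]
(I − A)⁻¹ = adj(I−A) / det(I−A) ≈
  [   2.1991     1.4551     1.6083]
  [   0.9190     2.1007     1.2691]
  [   1.5646     1.4333     2.6368]
Δx = (I − A)⁻¹ Δd with Δd having +60 in the Gas component and 0 elsewhere.
So Δx_G = L_GG · (+60), where L_GG = adj(I−A)_GG / det(I−A) = 0.6025 / 0.2285.
Δx_G = 0.6025 × (+60) / 0.2285 = 36.15 / 0.2285 ≈ 158.21.

Δx_G = 158.21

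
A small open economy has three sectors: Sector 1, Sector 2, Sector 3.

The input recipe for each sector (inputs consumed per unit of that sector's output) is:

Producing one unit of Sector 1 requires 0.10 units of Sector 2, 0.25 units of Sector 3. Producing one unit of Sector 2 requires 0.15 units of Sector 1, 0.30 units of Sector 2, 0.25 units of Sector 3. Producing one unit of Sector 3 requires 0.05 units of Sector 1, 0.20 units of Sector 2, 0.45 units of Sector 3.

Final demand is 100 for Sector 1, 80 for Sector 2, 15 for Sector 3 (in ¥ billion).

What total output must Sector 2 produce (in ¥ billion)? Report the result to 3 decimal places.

I − A =
  [   1.00    -0.15    -0.05]
  [  -0.10     0.70    -0.20]
  [  -0.25    -0.25     0.55]
Cofactors of I−A, C_ij = (−1)^(i+j)·(minor ij) (rows/columns in the sector order above):
  C_11 = (0.70)(0.55) − (-0.20)(-0.25) = 0.3350
  C_12 = −[(-0.10)(0.55) − (-0.20)(-0.25)] = 0.1050
  C_13 = (-0.10)(-0.25) − (0.70)(-0.25) = 0.2000
  C_21 = −[(-0.15)(0.55) − (-0.05)(-0.25)] = 0.0950
  C_22 = (1.00)(0.55) − (-0.05)(-0.25) = 0.5375
  C_23 = −[(1.00)(-0.25) − (-0.15)(-0.25)] = 0.2875
  C_31 = (-0.15)(-0.20) − (-0.05)(0.70) = 0.0650
  C_32 = −[(1.00)(-0.20) − (-0.05)(-0.10)] = 0.2050
  C_33 = (1.00)(0.70) − (-0.15)(-0.10) = 0.6850
det(I−A) = Σ_j (I−A)_1j·C_1j = (1.00)(0.3350) + (-0.15)(0.1050) + (-0.05)(0.2000) = 0.30925
adj(I−A) = Cᵀ =
  [ 0.3350   0.0950   0.0650]
  [ 0.1050   0.5375   0.2050]
  [ 0.2000   0.2875   0.6850]
(I − A)⁻¹ = adj(I−A) / det(I−A) ≈
  [   1.0833     0.3072     0.2102]
  [   0.3395     1.7381     0.6629]
  [   0.6467     0.9297     2.2150]
x = (I − A)⁻¹ d = adj(I−A)·d / det(I−A), with det(I−A) = 0.30925:
  x_1 = (0.3350·100 + 0.0950·80 + 0.0650·15) / 0.30925 = 42.075 / 0.30925 ≈ 136.055
  x_2 = (0.1050·100 + 0.5375·80 + 0.2050·15) / 0.30925 = 56.575 / 0.30925 ≈ 182.943
  x_3 = (0.2000·100 + 0.2875·80 + 0.6850·15) / 0.30925 = 53.275 / 0.30925 ≈ 172.272

x_2 = 182.943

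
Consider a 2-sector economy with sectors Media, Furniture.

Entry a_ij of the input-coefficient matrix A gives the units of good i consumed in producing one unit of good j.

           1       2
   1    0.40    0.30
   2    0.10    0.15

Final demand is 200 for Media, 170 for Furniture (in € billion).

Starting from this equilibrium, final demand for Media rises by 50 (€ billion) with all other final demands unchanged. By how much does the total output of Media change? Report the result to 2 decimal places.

I − A =
  [   0.60    -0.30]
  [  -0.10     0.85]
det(I−A) = (0.60)(0.85) − (-0.30)(-0.10) = 0.4800
adj(I−A) = [[0.85, 0.30], [0.10, 0.60]]
(I − A)⁻¹ = adj(I−A) / det(I−A) ≈
  [   1.7708     0.6250]
  [   0.2083     1.2500]
Δx = (I − A)⁻¹ Δd with Δd having +50 in the Media component and 0 elsewhere.
So Δx_1 = L_11 · (+50), where L_11 = adj(I−A)_11 / det(I−A) = 0.85 / 0.4800.
Δx_1 = 0.85 × (+50) / 0.4800 = 42.50 / 0.4800 ≈ 88.54.

Δx_1 = 88.54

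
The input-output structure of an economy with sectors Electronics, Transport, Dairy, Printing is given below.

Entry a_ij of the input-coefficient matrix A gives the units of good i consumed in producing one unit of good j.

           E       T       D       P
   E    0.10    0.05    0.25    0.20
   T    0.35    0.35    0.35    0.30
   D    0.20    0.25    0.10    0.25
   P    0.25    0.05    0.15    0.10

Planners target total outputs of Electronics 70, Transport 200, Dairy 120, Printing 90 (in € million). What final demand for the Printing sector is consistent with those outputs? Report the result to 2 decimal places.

I − A =
  [   0.90    -0.05    -0.25    -0.20]
  [  -0.35     0.65    -0.35    -0.30]
  [  -0.20    -0.25     0.90    -0.25]
  [  -0.25    -0.05    -0.15     0.90]
d = (I − A) x:
  d_E = (+0.90)·70 + (-0.05)·200 + (-0.25)·120 + (-0.20)·90 = 5.00
  d_T = (-0.35)·70 + (+0.65)·200 + (-0.35)·120 + (-0.30)·90 = 36.50
  d_D = (-0.20)·70 + (-0.25)·200 + (+0.90)·120 + (-0.25)·90 = 21.50
  d_P = (-0.25)·70 + (-0.05)·200 + (-0.15)·120 + (+0.90)·90 = 35.50

d_P = 35.50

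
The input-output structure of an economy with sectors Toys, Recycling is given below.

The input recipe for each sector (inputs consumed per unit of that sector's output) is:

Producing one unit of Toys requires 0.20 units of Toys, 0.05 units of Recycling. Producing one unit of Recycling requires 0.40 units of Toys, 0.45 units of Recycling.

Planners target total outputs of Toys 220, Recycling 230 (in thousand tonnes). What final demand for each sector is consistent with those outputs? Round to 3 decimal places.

d_T = 84.000, d_R = 115.500

I − A =
  [   0.80    -0.40]
  [  -0.05     0.55]
d = (I − A) x:
  d_T = (+0.80)·220 + (-0.40)·230 = 84.000
  d_R = (-0.05)·220 + (+0.55)·230 = 115.500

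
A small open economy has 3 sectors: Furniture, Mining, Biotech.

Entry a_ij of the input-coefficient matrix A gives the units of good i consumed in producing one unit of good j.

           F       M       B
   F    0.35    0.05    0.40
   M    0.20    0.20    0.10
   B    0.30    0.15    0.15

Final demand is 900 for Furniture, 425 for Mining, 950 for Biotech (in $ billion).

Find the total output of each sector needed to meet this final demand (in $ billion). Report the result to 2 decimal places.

x_F = 3025.66, x_M = 1596.06, x_B = 2467.18

I − A =
  [   0.65    -0.05    -0.40]
  [  -0.20     0.80    -0.10]
  [  -0.30    -0.15     0.85]
Cofactors of I−A, C_ij = (−1)^(i+j)·(minor ij) (rows/columns in the sector order above):
  C_11 = (0.80)(0.85) − (-0.10)(-0.15) = 0.6650
  C_12 = −[(-0.20)(0.85) − (-0.10)(-0.30)] = 0.2000
  C_13 = (-0.20)(-0.15) − (0.80)(-0.30) = 0.2700
  C_21 = −[(-0.05)(0.85) − (-0.40)(-0.15)] = 0.1025
  C_22 = (0.65)(0.85) − (-0.40)(-0.30) = 0.4325
  C_23 = −[(0.65)(-0.15) − (-0.05)(-0.30)] = 0.1125
  C_31 = (-0.05)(-0.10) − (-0.40)(0.80) = 0.3250
  C_32 = −[(0.65)(-0.10) − (-0.40)(-0.20)] = 0.1450
  C_33 = (0.65)(0.80) − (-0.05)(-0.20) = 0.5100
det(I−A) = Σ_j (I−A)_1j·C_1j = (0.65)(0.6650) + (-0.05)(0.2000) + (-0.40)(0.2700) = 0.31425
adj(I−A) = Cᵀ =
  [ 0.6650   0.1025   0.3250]
  [ 0.2000   0.4325   0.1450]
  [ 0.2700   0.1125   0.5100]
(I − A)⁻¹ = adj(I−A) / det(I−A) ≈
  [   2.1161     0.3262     1.0342]
  [   0.6364     1.3763     0.4614]
  [   0.8592     0.3580     1.6229]
x = (I − A)⁻¹ d = adj(I−A)·d / det(I−A), with det(I−A) = 0.31425:
  x_F = (0.6650·900 + 0.1025·425 + 0.3250·950) / 0.31425 = 950.8125 / 0.31425 ≈ 3025.66
  x_M = (0.2000·900 + 0.4325·425 + 0.1450·950) / 0.31425 = 501.5625 / 0.31425 ≈ 1596.06
  x_B = (0.2700·900 + 0.1125·425 + 0.5100·950) / 0.31425 = 775.3125 / 0.31425 ≈ 2467.18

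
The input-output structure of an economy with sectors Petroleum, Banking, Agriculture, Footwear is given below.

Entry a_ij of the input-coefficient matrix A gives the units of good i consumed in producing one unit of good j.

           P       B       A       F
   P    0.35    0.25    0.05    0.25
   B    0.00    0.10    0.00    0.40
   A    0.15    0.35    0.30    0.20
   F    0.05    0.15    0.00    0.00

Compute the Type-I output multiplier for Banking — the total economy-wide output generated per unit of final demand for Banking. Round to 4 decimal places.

I − A =
  [   0.65    -0.25    -0.05    -0.25]
  [   0.00     0.90     0.00    -0.40]
  [  -0.15    -0.35     0.70    -0.20]
  [  -0.05    -0.15     0.00     1.00]
Compute the cofactors C_ij = (−1)^(i+j)·(3×3 minor ij) of I−A; the adjugate is their transpose:
adj(I−A) = Cᵀ =
  [ 0.58800   0.22025   0.04200   0.24350]
  [ 0.01400   0.43825   0.00100   0.17900]
  [ 0.14200   0.28825   0.52975   0.25675]
  [ 0.03150   0.07675   0.00225   0.40275]
det(I−A) = Σ_j (I−A)_1j·C_1j = (0.65)(0.58800) + (-0.25)(0.01400) + (-0.05)(0.14200) + (-0.25)(0.03150) = 0.363725
(I − A)⁻¹ = adj(I−A) / det(I−A) ≈
  [   1.61661     0.60554     0.11547     0.66946]
  [   0.03849     1.20489     0.00275     0.49213]
  [   0.39040     0.79249     1.45646     0.70589]
  [   0.08660     0.21101     0.00619     1.10729]
The output multiplier for sector j is the column-j sum of the Leontief inverse (I − A)⁻¹ = adj(I−A) / det(I−A).
Column B of adj(I−A): (0.22025, 0.43825, 0.28825, 0.07675); det(I−A) = 0.363725.
m_B = (0.22025 + 0.43825 + 0.28825 + 0.07675) / 0.363725 = 1.0235 / 0.363725 ≈ 2.8139.

m_B = 2.8139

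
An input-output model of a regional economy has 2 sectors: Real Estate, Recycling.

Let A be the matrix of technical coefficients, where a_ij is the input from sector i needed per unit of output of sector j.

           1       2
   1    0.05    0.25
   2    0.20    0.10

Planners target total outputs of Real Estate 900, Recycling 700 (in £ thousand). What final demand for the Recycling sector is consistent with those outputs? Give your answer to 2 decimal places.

d_2 = 450.00

I − A =
  [   0.95    -0.25]
  [  -0.20     0.90]
d = (I − A) x:
  d_1 = (+0.95)·900 + (-0.25)·700 = 680.00
  d_2 = (-0.20)·900 + (+0.90)·700 = 450.00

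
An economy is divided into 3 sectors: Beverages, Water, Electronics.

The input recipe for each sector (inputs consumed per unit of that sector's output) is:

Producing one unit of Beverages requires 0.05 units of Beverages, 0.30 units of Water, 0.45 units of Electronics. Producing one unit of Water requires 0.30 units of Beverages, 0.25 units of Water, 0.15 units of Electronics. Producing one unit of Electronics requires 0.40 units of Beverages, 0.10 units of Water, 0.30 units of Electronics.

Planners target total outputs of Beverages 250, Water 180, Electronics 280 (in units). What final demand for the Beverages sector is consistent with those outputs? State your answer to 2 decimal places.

I − A =
  [   0.95    -0.30    -0.40]
  [  -0.30     0.75    -0.10]
  [  -0.45    -0.15     0.70]
d = (I − A) x:
  d_B = (+0.95)·250 + (-0.30)·180 + (-0.40)·280 = 71.50
  d_W = (-0.30)·250 + (+0.75)·180 + (-0.10)·280 = 32.00
  d_E = (-0.45)·250 + (-0.15)·180 + (+0.70)·280 = 56.50

d_B = 71.50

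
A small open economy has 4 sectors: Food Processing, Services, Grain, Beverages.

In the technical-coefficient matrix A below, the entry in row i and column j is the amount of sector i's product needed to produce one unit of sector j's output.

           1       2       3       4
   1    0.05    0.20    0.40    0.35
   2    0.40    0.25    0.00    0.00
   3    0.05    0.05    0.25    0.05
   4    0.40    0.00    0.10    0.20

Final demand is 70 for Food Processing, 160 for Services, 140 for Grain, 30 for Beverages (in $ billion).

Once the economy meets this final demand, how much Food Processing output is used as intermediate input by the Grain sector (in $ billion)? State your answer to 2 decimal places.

z_13 = 101.55

I − A =
  [   0.95    -0.20    -0.40    -0.35]
  [  -0.40     0.75     0.00     0.00]
  [  -0.05    -0.05     0.75    -0.05]
  [  -0.40     0.00    -0.10     0.80]
Compute the cofactors C_ij = (−1)^(i+j)·(3×3 minor ij) of I−A; the adjugate is their transpose:
adj(I−A) = Cᵀ =
  [ 0.446250   0.136750   0.266250   0.211875]
  [ 0.238000   0.434500   0.142000   0.113000]
  [ 0.061000   0.043000   0.401000   0.051750]
  [ 0.230750   0.073750   0.183250   0.451375]
det(I−A) = Σ_j (I−A)_1j·C_1j = (0.95)(0.446250) + (-0.20)(0.238000) + (-0.40)(0.061000) + (-0.35)(0.230750) = 0.271175
(I − A)⁻¹ = adj(I−A) / det(I−A) ≈
  [   1.6456     0.5043     0.9818     0.7813]
  [   0.8777     1.6023     0.5236     0.4167]
  [   0.2249     0.1586     1.4787     0.1908]
  [   0.8509     0.2720     0.6758     1.6645]
First solve x = (I − A)⁻¹ d = adj(I−A)·d / det(I−A); in particular x_3 = (0.061000·70 + 0.043000·160 + 0.401000·140 + 0.051750·30) / 0.271175 = 68.8425 / 0.271175 ≈ 253.8674.
Intermediate flow from 1 to 3: z_13 = a_13 · x_3 = 0.40 × 68.8425 / 0.271175 = 27.537 / 0.271175 ≈ 101.55.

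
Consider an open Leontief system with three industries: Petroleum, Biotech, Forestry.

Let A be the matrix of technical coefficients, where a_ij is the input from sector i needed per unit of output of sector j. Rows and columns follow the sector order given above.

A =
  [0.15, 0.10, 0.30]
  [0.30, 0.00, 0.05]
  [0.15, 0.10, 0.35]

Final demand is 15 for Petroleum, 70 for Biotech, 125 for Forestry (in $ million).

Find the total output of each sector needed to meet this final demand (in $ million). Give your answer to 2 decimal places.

x_1 = 114.87, x_2 = 116.30, x_3 = 236.71

I − A =
  [   0.85    -0.10    -0.30]
  [  -0.30     1.00    -0.05]
  [  -0.15    -0.10     0.65]
Cofactors of I−A, C_ij = (−1)^(i+j)·(minor ij) (rows/columns in the sector order above):
  C_11 = (1.00)(0.65) − (-0.05)(-0.10) = 0.6450
  C_12 = −[(-0.30)(0.65) − (-0.05)(-0.15)] = 0.2025
  C_13 = (-0.30)(-0.10) − (1.00)(-0.15) = 0.1800
  C_21 = −[(-0.10)(0.65) − (-0.30)(-0.10)] = 0.0950
  C_22 = (0.85)(0.65) − (-0.30)(-0.15) = 0.5075
  C_23 = −[(0.85)(-0.10) − (-0.10)(-0.15)] = 0.1000
  C_31 = (-0.10)(-0.05) − (-0.30)(1.00) = 0.3050
  C_32 = −[(0.85)(-0.05) − (-0.30)(-0.30)] = 0.1325
  C_33 = (0.85)(1.00) − (-0.10)(-0.30) = 0.8200
det(I−A) = Σ_j (I−A)_1j·C_1j = (0.85)(0.6450) + (-0.10)(0.2025) + (-0.30)(0.1800) = 0.4740
adj(I−A) = Cᵀ =
  [ 0.6450   0.0950   0.3050]
  [ 0.2025   0.5075   0.1325]
  [ 0.1800   0.1000   0.8200]
(I − A)⁻¹ = adj(I−A) / det(I−A) ≈
  [   1.3608     0.2004     0.6435]
  [   0.4272     1.0707     0.2795]
  [   0.3797     0.2110     1.7300]
x = (I − A)⁻¹ d = adj(I−A)·d / det(I−A), with det(I−A) = 0.4740:
  x_1 = (0.6450·15 + 0.0950·70 + 0.3050·125) / 0.4740 = 54.45 / 0.4740 ≈ 114.87
  x_2 = (0.2025·15 + 0.5075·70 + 0.1325·125) / 0.4740 = 55.125 / 0.4740 ≈ 116.30
  x_3 = (0.1800·15 + 0.1000·70 + 0.8200·125) / 0.4740 = 112.20 / 0.4740 ≈ 236.71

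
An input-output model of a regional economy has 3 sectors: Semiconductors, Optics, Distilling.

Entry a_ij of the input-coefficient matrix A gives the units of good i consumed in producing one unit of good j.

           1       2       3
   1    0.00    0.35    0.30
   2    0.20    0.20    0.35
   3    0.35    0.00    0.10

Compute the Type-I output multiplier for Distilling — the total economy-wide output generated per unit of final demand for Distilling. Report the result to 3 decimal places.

m_3 = 2.834

I − A =
  [   1.00    -0.35    -0.30]
  [  -0.20     0.80    -0.35]
  [  -0.35     0.00     0.90]
Cofactors of I−A, C_ij = (−1)^(i+j)·(minor ij) (rows/columns in the sector order above):
  C_11 = (0.80)(0.90) − (-0.35)(0.00) = 0.7200
  C_12 = −[(-0.20)(0.90) − (-0.35)(-0.35)] = 0.3025
  C_13 = (-0.20)(0.00) − (0.80)(-0.35) = 0.2800
  C_21 = −[(-0.35)(0.90) − (-0.30)(0.00)] = 0.3150
  C_22 = (1.00)(0.90) − (-0.30)(-0.35) = 0.7950
  C_23 = −[(1.00)(0.00) − (-0.35)(-0.35)] = 0.1225
  C_31 = (-0.35)(-0.35) − (-0.30)(0.80) = 0.3625
  C_32 = −[(1.00)(-0.35) − (-0.30)(-0.20)] = 0.4100
  C_33 = (1.00)(0.80) − (-0.35)(-0.20) = 0.7300
det(I−A) = Σ_j (I−A)_1j·C_1j = (1.00)(0.7200) + (-0.35)(0.3025) + (-0.30)(0.2800) = 0.530125
adj(I−A) = Cᵀ =
  [ 0.7200   0.3150   0.3625]
  [ 0.3025   0.7950   0.4100]
  [ 0.2800   0.1225   0.7300]
(I − A)⁻¹ = adj(I−A) / det(I−A) ≈
  [   1.3582     0.5942     0.6838]
  [   0.5706     1.4996     0.7734]
  [   0.5282     0.2311     1.3770]
The output multiplier for sector j is the column-j sum of the Leontief inverse (I − A)⁻¹ = adj(I−A) / det(I−A).
Column 3 of adj(I−A): (0.3625, 0.4100, 0.7300); det(I−A) = 0.530125.
m_3 = (0.3625 + 0.4100 + 0.7300) / 0.530125 = 1.5025 / 0.530125 ≈ 2.834.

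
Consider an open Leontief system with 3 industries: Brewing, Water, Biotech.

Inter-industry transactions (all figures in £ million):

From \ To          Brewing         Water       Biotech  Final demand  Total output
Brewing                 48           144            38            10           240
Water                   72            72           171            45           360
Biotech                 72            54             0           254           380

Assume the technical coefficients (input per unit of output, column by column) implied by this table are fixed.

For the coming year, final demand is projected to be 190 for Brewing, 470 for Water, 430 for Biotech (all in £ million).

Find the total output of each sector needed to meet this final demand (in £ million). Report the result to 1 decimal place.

Technical coefficients a_ij = z_ij / X_j:
  a_11 = 48/240 = 0.20, a_21 = 72/240 = 0.30, a_31 = 72/240 = 0.30
  a_12 = 144/360 = 0.40, a_22 = 72/360 = 0.20, a_32 = 54/360 = 0.15
  a_13 = 38/380 = 0.10, a_23 = 171/380 = 0.45, a_33 = 0/380 = 0.00
I − A =
  [   0.80    -0.40    -0.10]
  [  -0.30     0.80    -0.45]
  [  -0.30    -0.15     1.00]
Cofactors of I−A, C_ij = (−1)^(i+j)·(minor ij) (rows/columns in the sector order above):
  C_11 = (0.80)(1.00) − (-0.45)(-0.15) = 0.7325
  C_12 = −[(-0.30)(1.00) − (-0.45)(-0.30)] = 0.4350
  C_13 = (-0.30)(-0.15) − (0.80)(-0.30) = 0.2850
  C_21 = −[(-0.40)(1.00) − (-0.10)(-0.15)] = 0.4150
  C_22 = (0.80)(1.00) − (-0.10)(-0.30) = 0.7700
  C_23 = −[(0.80)(-0.15) − (-0.40)(-0.30)] = 0.2400
  C_31 = (-0.40)(-0.45) − (-0.10)(0.80) = 0.2600
  C_32 = −[(0.80)(-0.45) − (-0.10)(-0.30)] = 0.3900
  C_33 = (0.80)(0.80) − (-0.40)(-0.30) = 0.5200
det(I−A) = Σ_j (I−A)_1j·C_1j = (0.80)(0.7325) + (-0.40)(0.4350) + (-0.10)(0.2850) = 0.3835
adj(I−A) = Cᵀ =
  [ 0.7325   0.4150   0.2600]
  [ 0.4350   0.7700   0.3900]
  [ 0.2850   0.2400   0.5200]
(I − A)⁻¹ = adj(I−A) / det(I−A) ≈
  [   1.9100     1.0821     0.6780]
  [   1.1343     2.0078     1.0169]
  [   0.7432     0.6258     1.3559]
x = (I − A)⁻¹ d = adj(I−A)·d / det(I−A), with det(I−A) = 0.3835:
  x_1 = (0.7325·190 + 0.4150·470 + 0.2600·430) / 0.3835 = 446.025 / 0.3835 ≈ 1163.0
  x_2 = (0.4350·190 + 0.7700·470 + 0.3900·430) / 0.3835 = 612.25 / 0.3835 ≈ 1596.5
  x_3 = (0.2850·190 + 0.2400·470 + 0.5200·430) / 0.3835 = 390.55 / 0.3835 ≈ 1018.4

x_1 = 1163.0, x_2 = 1596.5, x_3 = 1018.4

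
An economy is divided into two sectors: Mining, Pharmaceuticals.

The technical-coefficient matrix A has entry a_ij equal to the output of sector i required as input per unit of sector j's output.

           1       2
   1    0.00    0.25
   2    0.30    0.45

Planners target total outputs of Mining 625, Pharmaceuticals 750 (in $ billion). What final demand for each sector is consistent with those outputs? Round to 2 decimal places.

d_1 = 437.50, d_2 = 225.00

I − A =
  [   1.00    -0.25]
  [  -0.30     0.55]
d = (I − A) x:
  d_1 = (+1.00)·625 + (-0.25)·750 = 437.50
  d_2 = (-0.30)·625 + (+0.55)·750 = 225.00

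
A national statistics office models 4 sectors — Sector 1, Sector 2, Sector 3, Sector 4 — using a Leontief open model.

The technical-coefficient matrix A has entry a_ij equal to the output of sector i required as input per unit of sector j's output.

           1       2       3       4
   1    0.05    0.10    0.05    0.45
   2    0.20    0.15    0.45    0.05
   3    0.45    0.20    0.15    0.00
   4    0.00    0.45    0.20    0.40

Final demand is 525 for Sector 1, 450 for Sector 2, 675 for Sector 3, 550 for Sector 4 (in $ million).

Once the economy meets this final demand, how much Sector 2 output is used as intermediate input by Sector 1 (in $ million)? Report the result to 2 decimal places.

I − A =
  [   0.95    -0.10    -0.05    -0.45]
  [  -0.20     0.85    -0.45    -0.05]
  [  -0.45    -0.20     0.85     0.00]
  [   0.00    -0.45    -0.20     0.60]
Compute the cofactors C_ij = (−1)^(i+j)·(3×3 minor ij) of I−A; the adjugate is their transpose:
adj(I−A) = Cᵀ =
  [ 0.358375   0.247125   0.220000   0.289375]
  [ 0.228000   0.430500   0.290000   0.206875]
  [ 0.243375   0.232125   0.410625   0.201875]
  [ 0.252125   0.400250   0.354375   0.542500]
det(I−A) = Σ_j (I−A)_1j·C_1j = (0.95)(0.358375) + (-0.10)(0.228000) + (-0.05)(0.243375) + (-0.45)(0.252125) = 0.19203125
(I − A)⁻¹ = adj(I−A) / det(I−A) ≈
  [   1.8662     1.2869     1.1456     1.5069]
  [   1.1873     2.2418     1.5102     1.0773]
  [   1.2674     1.2088     2.1383     1.0513]
  [   1.3129     2.0843     1.8454     2.8251]
First solve x = (I − A)⁻¹ d = adj(I−A)·d / det(I−A); in particular x_1 = (0.358375·525 + 0.247125·450 + 0.220000·675 + 0.289375·550) / 0.19203125 = 607.009375 / 0.19203125 ≈ 3160.9927.
Intermediate flow from 2 to 1: z_21 = a_21 · x_1 = 0.20 × 607.009375 / 0.19203125 = 121.401875 / 0.19203125 ≈ 632.20.

z_21 = 632.20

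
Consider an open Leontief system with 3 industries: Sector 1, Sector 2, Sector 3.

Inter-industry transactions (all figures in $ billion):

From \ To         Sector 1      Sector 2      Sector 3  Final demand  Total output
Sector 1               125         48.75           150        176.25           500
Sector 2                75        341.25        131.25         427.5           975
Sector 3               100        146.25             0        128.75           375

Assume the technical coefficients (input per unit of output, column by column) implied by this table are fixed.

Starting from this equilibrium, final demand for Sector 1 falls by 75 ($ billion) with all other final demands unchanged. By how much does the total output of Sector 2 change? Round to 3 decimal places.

Technical coefficients a_ij = z_ij / X_j:
  a_11 = 125/500 = 0.25, a_21 = 75/500 = 0.15, a_31 = 100/500 = 0.20
  a_12 = 48.75/975 = 0.05, a_22 = 341.25/975 = 0.35, a_32 = 146.25/975 = 0.15
  a_13 = 150/375 = 0.40, a_23 = 131.25/375 = 0.35, a_33 = 0/375 = 0.00
I − A =
  [   0.75    -0.05    -0.40]
  [  -0.15     0.65    -0.35]
  [  -0.20    -0.15     1.00]
Cofactors of I−A, C_ij = (−1)^(i+j)·(minor ij) (rows/columns in the sector order above):
  C_11 = (0.65)(1.00) − (-0.35)(-0.15) = 0.5975
  C_12 = −[(-0.15)(1.00) − (-0.35)(-0.20)] = 0.2200
  C_13 = (-0.15)(-0.15) − (0.65)(-0.20) = 0.1525
  C_21 = −[(-0.05)(1.00) − (-0.40)(-0.15)] = 0.1100
  C_22 = (0.75)(1.00) − (-0.40)(-0.20) = 0.6700
  C_23 = −[(0.75)(-0.15) − (-0.05)(-0.20)] = 0.1225
  C_31 = (-0.05)(-0.35) − (-0.40)(0.65) = 0.2775
  C_32 = −[(0.75)(-0.35) − (-0.40)(-0.15)] = 0.3225
  C_33 = (0.75)(0.65) − (-0.05)(-0.15) = 0.4800
det(I−A) = Σ_j (I−A)_1j·C_1j = (0.75)(0.5975) + (-0.05)(0.2200) + (-0.40)(0.1525) = 0.376125
adj(I−A) = Cᵀ =
  [ 0.5975   0.1100   0.2775]
  [ 0.2200   0.6700   0.3225]
  [ 0.1525   0.1225   0.4800]
(I − A)⁻¹ = adj(I−A) / det(I−A) ≈
  [   1.5886     0.2925     0.7378]
  [   0.5849     1.7813     0.8574]
  [   0.4055     0.3257     1.2762]
Δx = (I − A)⁻¹ Δd with Δd having -75 in the Sector 1 component and 0 elsewhere.
So Δx_2 = L_21 · (-75), where L_21 = adj(I−A)_21 / det(I−A) = 0.2200 / 0.376125.
Δx_2 = 0.2200 × (-75) / 0.376125 = -16.50 / 0.376125 ≈ -43.868.

Δx_2 = -43.868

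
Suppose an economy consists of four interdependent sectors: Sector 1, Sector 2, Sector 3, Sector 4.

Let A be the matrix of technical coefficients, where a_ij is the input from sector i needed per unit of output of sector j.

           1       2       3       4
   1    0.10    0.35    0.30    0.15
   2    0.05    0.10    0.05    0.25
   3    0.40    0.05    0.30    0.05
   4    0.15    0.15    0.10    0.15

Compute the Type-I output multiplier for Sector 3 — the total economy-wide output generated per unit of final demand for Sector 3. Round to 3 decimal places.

I − A =
  [   0.90    -0.35    -0.30    -0.15]
  [  -0.05     0.90    -0.05    -0.25]
  [  -0.40    -0.05     0.70    -0.05]
  [  -0.15    -0.15    -0.10     0.85]
Compute the cofactors C_ij = (−1)^(i+j)·(3×3 minor ij) of I−A; the adjugate is their transpose:
adj(I−A) = Cᵀ =
  [ 0.501000   0.238000   0.256500   0.173500]
  [ 0.083125   0.405000   0.084375   0.138750]
  [ 0.302125   0.174500   0.605375   0.140250]
  [ 0.138625   0.134000   0.131375   0.436750]
det(I−A) = Σ_j (I−A)_1j·C_1j = (0.90)(0.501000) + (-0.35)(0.083125) + (-0.30)(0.302125) + (-0.15)(0.138625) = 0.310375
(I − A)⁻¹ = adj(I−A) / det(I−A) ≈
  [   1.6142     0.7668     0.8264     0.5590]
  [   0.2678     1.3049     0.2718     0.4470]
  [   0.9734     0.5622     1.9505     0.4519]
  [   0.4466     0.4317     0.4233     1.4072]
The output multiplier for sector j is the column-j sum of the Leontief inverse (I − A)⁻¹ = adj(I−A) / det(I−A).
Column 3 of adj(I−A): (0.256500, 0.084375, 0.605375, 0.131375); det(I−A) = 0.310375.
m_3 = (0.256500 + 0.084375 + 0.605375 + 0.131375) / 0.310375 = 1.077625 / 0.310375 ≈ 3.472.

m_3 = 3.472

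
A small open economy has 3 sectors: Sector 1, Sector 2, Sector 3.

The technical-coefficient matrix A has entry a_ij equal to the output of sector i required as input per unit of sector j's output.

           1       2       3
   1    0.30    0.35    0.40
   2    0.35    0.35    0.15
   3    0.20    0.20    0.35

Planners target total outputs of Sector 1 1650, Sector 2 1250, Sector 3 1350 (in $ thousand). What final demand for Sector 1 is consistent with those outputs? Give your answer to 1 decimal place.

d_1 = 177.5

I − A =
  [   0.70    -0.35    -0.40]
  [  -0.35     0.65    -0.15]
  [  -0.20    -0.20     0.65]
d = (I − A) x:
  d_1 = (+0.70)·1650 + (-0.35)·1250 + (-0.40)·1350 = 177.5
  d_2 = (-0.35)·1650 + (+0.65)·1250 + (-0.15)·1350 = 32.5
  d_3 = (-0.20)·1650 + (-0.20)·1250 + (+0.65)·1350 = 297.5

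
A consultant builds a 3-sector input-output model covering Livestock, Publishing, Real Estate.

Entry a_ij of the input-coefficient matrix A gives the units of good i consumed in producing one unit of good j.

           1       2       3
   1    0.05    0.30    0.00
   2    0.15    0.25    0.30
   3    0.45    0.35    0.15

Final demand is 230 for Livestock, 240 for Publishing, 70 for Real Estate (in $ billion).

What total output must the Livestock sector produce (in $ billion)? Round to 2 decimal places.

x_1 = 444.78

I − A =
  [   0.95    -0.30     0.00]
  [  -0.15     0.75    -0.30]
  [  -0.45    -0.35     0.85]
Cofactors of I−A, C_ij = (−1)^(i+j)·(minor ij) (rows/columns in the sector order above):
  C_11 = (0.75)(0.85) − (-0.30)(-0.35) = 0.5325
  C_12 = −[(-0.15)(0.85) − (-0.30)(-0.45)] = 0.2625
  C_13 = (-0.15)(-0.35) − (0.75)(-0.45) = 0.3900
  C_21 = −[(-0.30)(0.85) − (0.00)(-0.35)] = 0.2550
  C_22 = (0.95)(0.85) − (0.00)(-0.45) = 0.8075
  C_23 = −[(0.95)(-0.35) − (-0.30)(-0.45)] = 0.4675
  C_31 = (-0.30)(-0.30) − (0.00)(0.75) = 0.0900
  C_32 = −[(0.95)(-0.30) − (0.00)(-0.15)] = 0.2850
  C_33 = (0.95)(0.75) − (-0.30)(-0.15) = 0.6675
det(I−A) = Σ_j (I−A)_1j·C_1j = (0.95)(0.5325) + (-0.30)(0.2625) + (0.00)(0.3900) = 0.427125
adj(I−A) = Cᵀ =
  [ 0.5325   0.2550   0.0900]
  [ 0.2625   0.8075   0.2850]
  [ 0.3900   0.4675   0.6675]
(I − A)⁻¹ = adj(I−A) / det(I−A) ≈
  [   1.2467     0.5970     0.2107]
  [   0.6146     1.8905     0.6673]
  [   0.9131     1.0945     1.5628]
x = (I − A)⁻¹ d = adj(I−A)·d / det(I−A), with det(I−A) = 0.427125:
  x_1 = (0.5325·230 + 0.2550·240 + 0.0900·70) / 0.427125 = 189.975 / 0.427125 ≈ 444.78
  x_2 = (0.2625·230 + 0.8075·240 + 0.2850·70) / 0.427125 = 274.125 / 0.427125 ≈ 641.79
  x_3 = (0.3900·230 + 0.4675·240 + 0.6675·70) / 0.427125 = 248.625 / 0.427125 ≈ 582.09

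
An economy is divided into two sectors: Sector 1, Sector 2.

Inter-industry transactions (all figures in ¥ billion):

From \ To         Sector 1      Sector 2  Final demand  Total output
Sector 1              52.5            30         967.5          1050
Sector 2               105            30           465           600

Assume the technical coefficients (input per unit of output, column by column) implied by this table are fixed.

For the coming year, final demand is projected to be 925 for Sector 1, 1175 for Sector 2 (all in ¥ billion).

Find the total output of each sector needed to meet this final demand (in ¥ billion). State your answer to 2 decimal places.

Technical coefficients a_ij = z_ij / X_j:
  a_11 = 52.5/1050 = 0.05, a_21 = 105/1050 = 0.10
  a_12 = 30/600 = 0.05, a_22 = 30/600 = 0.05
I − A =
  [   0.95    -0.05]
  [  -0.10     0.95]
det(I−A) = (0.95)(0.95) − (-0.05)(-0.10) = 0.8975
adj(I−A) = [[0.95, 0.05], [0.10, 0.95]]
(I − A)⁻¹ = adj(I−A) / det(I−A) ≈
  [   1.0585     0.0557]
  [   0.1114     1.0585]
x = (I − A)⁻¹ d = adj(I−A)·d / det(I−A), with det(I−A) = 0.8975:
  x_1 = (0.95·925 + 0.05·1175) / 0.8975 = 937.50 / 0.8975 ≈ 1044.57
  x_2 = (0.10·925 + 0.95·1175) / 0.8975 = 1208.75 / 0.8975 ≈ 1346.80

x_1 = 1044.57, x_2 = 1346.80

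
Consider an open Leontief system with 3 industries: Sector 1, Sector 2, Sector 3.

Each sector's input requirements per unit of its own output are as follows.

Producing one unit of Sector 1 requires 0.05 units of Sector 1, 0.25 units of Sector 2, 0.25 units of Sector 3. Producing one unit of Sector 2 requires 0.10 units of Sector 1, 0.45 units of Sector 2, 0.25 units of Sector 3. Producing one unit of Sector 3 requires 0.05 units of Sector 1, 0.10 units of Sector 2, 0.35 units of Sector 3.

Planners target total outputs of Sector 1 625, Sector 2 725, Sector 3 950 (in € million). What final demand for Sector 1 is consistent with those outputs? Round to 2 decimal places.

d_1 = 473.75

I − A =
  [   0.95    -0.10    -0.05]
  [  -0.25     0.55    -0.10]
  [  -0.25    -0.25     0.65]
d = (I − A) x:
  d_1 = (+0.95)·625 + (-0.10)·725 + (-0.05)·950 = 473.75
  d_2 = (-0.25)·625 + (+0.55)·725 + (-0.10)·950 = 147.50
  d_3 = (-0.25)·625 + (-0.25)·725 + (+0.65)·950 = 280.00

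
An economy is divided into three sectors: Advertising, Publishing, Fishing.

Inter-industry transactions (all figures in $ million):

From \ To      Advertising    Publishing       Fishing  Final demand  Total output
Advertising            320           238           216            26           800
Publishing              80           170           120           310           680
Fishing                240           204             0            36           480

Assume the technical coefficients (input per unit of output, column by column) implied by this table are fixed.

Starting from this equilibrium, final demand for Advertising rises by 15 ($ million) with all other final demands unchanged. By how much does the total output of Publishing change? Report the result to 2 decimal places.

Δx_2 = 11.46

Technical coefficients a_ij = z_ij / X_j:
  a_11 = 320/800 = 0.40, a_21 = 80/800 = 0.10, a_31 = 240/800 = 0.30
  a_12 = 238/680 = 0.35, a_22 = 170/680 = 0.25, a_32 = 204/680 = 0.30
  a_13 = 216/480 = 0.45, a_23 = 120/480 = 0.25, a_33 = 0/480 = 0.00
I − A =
  [   0.60    -0.35    -0.45]
  [  -0.10     0.75    -0.25]
  [  -0.30    -0.30     1.00]
Cofactors of I−A, C_ij = (−1)^(i+j)·(minor ij) (rows/columns in the sector order above):
  C_11 = (0.75)(1.00) − (-0.25)(-0.30) = 0.6750
  C_12 = −[(-0.10)(1.00) − (-0.25)(-0.30)] = 0.1750
  C_13 = (-0.10)(-0.30) − (0.75)(-0.30) = 0.2550
  C_21 = −[(-0.35)(1.00) − (-0.45)(-0.30)] = 0.4850
  C_22 = (0.60)(1.00) − (-0.45)(-0.30) = 0.4650
  C_23 = −[(0.60)(-0.30) − (-0.35)(-0.30)] = 0.2850
  C_31 = (-0.35)(-0.25) − (-0.45)(0.75) = 0.4250
  C_32 = −[(0.60)(-0.25) − (-0.45)(-0.10)] = 0.1950
  C_33 = (0.60)(0.75) − (-0.35)(-0.10) = 0.4150
det(I−A) = Σ_j (I−A)_1j·C_1j = (0.60)(0.6750) + (-0.35)(0.1750) + (-0.45)(0.2550) = 0.2290
adj(I−A) = Cᵀ =
  [ 0.6750   0.4850   0.4250]
  [ 0.1750   0.4650   0.1950]
  [ 0.2550   0.2850   0.4150]
(I − A)⁻¹ = adj(I−A) / det(I−A) ≈
  [   2.9476     2.1179     1.8559]
  [   0.7642     2.0306     0.8515]
  [   1.1135     1.2445     1.8122]
Δx = (I − A)⁻¹ Δd with Δd having +15 in the Advertising component and 0 elsewhere.
So Δx_2 = L_21 · (+15), where L_21 = adj(I−A)_21 / det(I−A) = 0.1750 / 0.2290.
Δx_2 = 0.1750 × (+15) / 0.2290 = 2.625 / 0.2290 ≈ 11.46.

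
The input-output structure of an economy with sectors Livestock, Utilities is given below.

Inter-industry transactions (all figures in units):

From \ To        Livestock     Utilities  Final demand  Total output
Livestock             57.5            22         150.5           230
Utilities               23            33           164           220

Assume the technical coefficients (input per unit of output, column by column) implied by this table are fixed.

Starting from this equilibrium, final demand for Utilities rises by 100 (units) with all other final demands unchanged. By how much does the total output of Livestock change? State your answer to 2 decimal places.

Δx_1 = 15.94

Technical coefficients a_ij = z_ij / X_j:
  a_11 = 57.5/230 = 0.25, a_21 = 23/230 = 0.10
  a_12 = 22/220 = 0.10, a_22 = 33/220 = 0.15
I − A =
  [   0.75    -0.10]
  [  -0.10     0.85]
det(I−A) = (0.75)(0.85) − (-0.10)(-0.10) = 0.6275
adj(I−A) = [[0.85, 0.10], [0.10, 0.75]]
(I − A)⁻¹ = adj(I−A) / det(I−A) ≈
  [   1.3546     0.1594]
  [   0.1594     1.1952]
Δx = (I − A)⁻¹ Δd with Δd having +100 in the Utilities component and 0 elsewhere.
So Δx_1 = L_12 · (+100), where L_12 = adj(I−A)_12 / det(I−A) = 0.10 / 0.6275.
Δx_1 = 0.10 × (+100) / 0.6275 = 10.00 / 0.6275 ≈ 15.94.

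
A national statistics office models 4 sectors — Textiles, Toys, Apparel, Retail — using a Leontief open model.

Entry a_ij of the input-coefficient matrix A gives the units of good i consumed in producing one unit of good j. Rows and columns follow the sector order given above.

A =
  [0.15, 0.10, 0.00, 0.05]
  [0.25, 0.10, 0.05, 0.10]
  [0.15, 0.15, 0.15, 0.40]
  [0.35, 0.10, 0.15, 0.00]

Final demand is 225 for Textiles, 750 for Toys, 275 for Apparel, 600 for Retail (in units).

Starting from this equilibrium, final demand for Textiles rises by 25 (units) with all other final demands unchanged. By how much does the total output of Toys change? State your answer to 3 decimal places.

I − A =
  [   0.85    -0.10     0.00    -0.05]
  [  -0.25     0.90    -0.05    -0.10]
  [  -0.15    -0.15     0.85    -0.40]
  [  -0.35    -0.10    -0.15     1.00]
Compute the cofactors C_ij = (−1)^(i+j)·(3×3 minor ij) of I−A; the adjugate is their transpose:
adj(I−A) = Cᵀ =
  [ 0.690750   0.084375   0.013500   0.048375]
  [ 0.244000   0.655500   0.056250   0.100250]
  [ 0.312250   0.188625   0.711000   0.318875]
  [ 0.313000   0.123375   0.117000   0.621875]
det(I−A) = Σ_j (I−A)_1j·C_1j = (0.85)(0.690750) + (-0.10)(0.244000) + (0.00)(0.312250) + (-0.05)(0.313000) = 0.5470875
(I − A)⁻¹ = adj(I−A) / det(I−A) ≈
  [   1.2626     0.1542     0.0247     0.0884]
  [   0.4460     1.1982     0.1028     0.1832]
  [   0.5707     0.3448     1.2996     0.5829]
  [   0.5721     0.2255     0.2139     1.1367]
Δx = (I − A)⁻¹ Δd with Δd having +25 in the Textiles component and 0 elsewhere.
So Δx_2 = L_21 · (+25), where L_21 = adj(I−A)_21 / det(I−A) = 0.244000 / 0.5470875.
Δx_2 = 0.244000 × (+25) / 0.5470875 = 6.10 / 0.5470875 ≈ 11.150.

Δx_2 = 11.150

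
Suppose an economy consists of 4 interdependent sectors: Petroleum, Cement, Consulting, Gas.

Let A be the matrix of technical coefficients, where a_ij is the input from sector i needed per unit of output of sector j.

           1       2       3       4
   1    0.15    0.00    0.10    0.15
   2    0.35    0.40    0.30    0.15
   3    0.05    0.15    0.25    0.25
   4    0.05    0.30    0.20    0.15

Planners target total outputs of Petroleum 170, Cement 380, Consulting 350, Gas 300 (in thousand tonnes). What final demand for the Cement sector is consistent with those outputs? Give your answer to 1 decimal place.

d_2 = 18.5

I − A =
  [   0.85     0.00    -0.10    -0.15]
  [  -0.35     0.60    -0.30    -0.15]
  [  -0.05    -0.15     0.75    -0.25]
  [  -0.05    -0.30    -0.20     0.85]
d = (I − A) x:
  d_1 = (+0.85)·170 + (+0.00)·380 + (-0.10)·350 + (-0.15)·300 = 64.5
  d_2 = (-0.35)·170 + (+0.60)·380 + (-0.30)·350 + (-0.15)·300 = 18.5
  d_3 = (-0.05)·170 + (-0.15)·380 + (+0.75)·350 + (-0.25)·300 = 122.0
  d_4 = (-0.05)·170 + (-0.30)·380 + (-0.20)·350 + (+0.85)·300 = 62.5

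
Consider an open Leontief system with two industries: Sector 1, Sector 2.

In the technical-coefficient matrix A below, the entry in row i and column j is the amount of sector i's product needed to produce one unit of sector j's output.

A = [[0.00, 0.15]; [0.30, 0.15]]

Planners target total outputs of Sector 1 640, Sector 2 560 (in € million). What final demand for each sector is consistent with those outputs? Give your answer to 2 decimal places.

I − A =
  [   1.00    -0.15]
  [  -0.30     0.85]
d = (I − A) x:
  d_1 = (+1.00)·640 + (-0.15)·560 = 556.00
  d_2 = (-0.30)·640 + (+0.85)·560 = 284.00

d_1 = 556.00, d_2 = 284.00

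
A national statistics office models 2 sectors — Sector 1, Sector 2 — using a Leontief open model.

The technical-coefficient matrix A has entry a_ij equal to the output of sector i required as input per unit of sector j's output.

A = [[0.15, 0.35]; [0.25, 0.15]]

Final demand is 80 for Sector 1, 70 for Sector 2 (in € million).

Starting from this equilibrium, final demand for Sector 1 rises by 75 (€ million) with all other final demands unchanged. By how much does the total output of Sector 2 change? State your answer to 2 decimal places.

Δx_2 = 29.53

I − A =
  [   0.85    -0.35]
  [  -0.25     0.85]
det(I−A) = (0.85)(0.85) − (-0.35)(-0.25) = 0.6350
adj(I−A) = [[0.85, 0.35], [0.25, 0.85]]
(I − A)⁻¹ = adj(I−A) / det(I−A) ≈
  [   1.3386     0.5512]
  [   0.3937     1.3386]
Δx = (I − A)⁻¹ Δd with Δd having +75 in the Sector 1 component and 0 elsewhere.
So Δx_2 = L_21 · (+75), where L_21 = adj(I−A)_21 / det(I−A) = 0.25 / 0.6350.
Δx_2 = 0.25 × (+75) / 0.6350 = 18.75 / 0.6350 ≈ 29.53.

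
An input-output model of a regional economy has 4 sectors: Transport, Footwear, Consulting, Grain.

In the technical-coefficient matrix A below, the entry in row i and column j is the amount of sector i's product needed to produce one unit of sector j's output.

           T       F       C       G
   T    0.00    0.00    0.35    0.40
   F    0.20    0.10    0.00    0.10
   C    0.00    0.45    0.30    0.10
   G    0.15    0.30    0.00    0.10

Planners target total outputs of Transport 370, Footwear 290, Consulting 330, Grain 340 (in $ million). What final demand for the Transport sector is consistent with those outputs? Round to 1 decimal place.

I − A =
  [   1.00     0.00    -0.35    -0.40]
  [  -0.20     0.90     0.00    -0.10]
  [   0.00    -0.45     0.70    -0.10]
  [  -0.15    -0.30     0.00     0.90]
d = (I − A) x:
  d_T = (+1.00)·370 + (+0.00)·290 + (-0.35)·330 + (-0.40)·340 = 118.5
  d_F = (-0.20)·370 + (+0.90)·290 + (+0.00)·330 + (-0.10)·340 = 153.0
  d_C = (+0.00)·370 + (-0.45)·290 + (+0.70)·330 + (-0.10)·340 = 66.5
  d_G = (-0.15)·370 + (-0.30)·290 + (+0.00)·330 + (+0.90)·340 = 163.5

d_T = 118.5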